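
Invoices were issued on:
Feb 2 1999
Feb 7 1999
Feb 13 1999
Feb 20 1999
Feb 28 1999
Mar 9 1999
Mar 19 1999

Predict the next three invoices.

Mar 30 1999, Apr 11 1999, Apr 24 1999

Gaps: 5, 6, 7, 8, 9, 10 days — each gap is 1 larger than the previous one.
Next gap: 11 days. Mar 19 1999 + 11 days = Mar 30 1999.
Next gap: 12 days. Mar 30 1999 + 12 days = Apr 11 1999.
Next gap: 13 days. Apr 11 1999 + 13 days = Apr 24 1999.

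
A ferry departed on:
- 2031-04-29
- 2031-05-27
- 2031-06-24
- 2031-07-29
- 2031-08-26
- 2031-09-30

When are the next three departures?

2031-10-28, 2031-11-25, 2031-12-30

These are Tuesdays with 28, 28, 35, 28, 35-day gaps.
Each is the final Tuesday of its month — 2031-04-29 is past the 28th, so '4th Tuesday' doesn't fit.
October 2031 ends with Tuesday 2031-10-28.
Last Tuesday of November 2031: 2031-11-25.
Last Tuesday of December 2031: 2031-12-30.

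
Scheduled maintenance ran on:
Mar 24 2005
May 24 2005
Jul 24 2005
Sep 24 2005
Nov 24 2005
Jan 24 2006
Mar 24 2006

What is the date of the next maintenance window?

May 24 2006

Each date is the 24th; the gaps (61, 61, 62, 61, 61, 59) track the month lengths.
The rule is the 24th of every 2 months.
May 2006: May 24 2006.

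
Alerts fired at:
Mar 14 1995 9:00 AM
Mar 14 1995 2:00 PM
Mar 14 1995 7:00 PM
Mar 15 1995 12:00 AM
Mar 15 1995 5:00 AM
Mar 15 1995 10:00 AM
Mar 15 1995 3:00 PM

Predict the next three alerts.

Mar 15 1995 8:00 PM, Mar 16 1995 1:00 AM, Mar 16 1995 6:00 AM

Spacing: 5, 5, 5, 5, 5, 5 h — constant 5 h.
Mar 15 1995 3:00 PM + 5 h = Mar 15 1995 8:00 PM.
Mar 15 1995 8:00 PM + 5 h = Mar 16 1995 1:00 AM.
Mar 16 1995 1:00 AM + 5 h = Mar 16 1995 6:00 AM.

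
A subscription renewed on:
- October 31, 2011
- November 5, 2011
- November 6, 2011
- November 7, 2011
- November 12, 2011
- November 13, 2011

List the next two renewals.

Every event lands on a Monday or Saturday or Sunday (gaps cycle 5, 1, 1, 5, 1).
So the schedule is: every Monday, Saturday and Sunday.
The following Monday is November 14, 2011.
Next Saturday: November 19, 2011.

November 14, 2011; November 19, 2011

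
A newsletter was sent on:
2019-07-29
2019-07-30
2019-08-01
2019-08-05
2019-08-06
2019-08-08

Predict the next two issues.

2019-08-12, 2019-08-13

The gap pattern 1, 2, 4, 1, 2 repeats every 3 events.
These are the Mondays, Tuesdays and Thursdays of each week.
Next Monday: 2019-08-12.
The following Tuesday is 2019-08-13.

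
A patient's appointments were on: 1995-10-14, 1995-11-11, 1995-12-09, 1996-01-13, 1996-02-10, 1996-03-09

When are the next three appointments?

Gaps: 28, 28, 35, 28, 28 days — a mix of 28 and 35. Every date is a Saturday.
Each is the 2nd Saturday of its month.
April 1996 — 2nd Saturday is 1996-04-13.
May 1996 — 2nd Saturday is 1996-05-11.
June 1996 — 2nd Saturday is 1996-06-08.

1996-04-13, 1996-05-11, 1996-06-08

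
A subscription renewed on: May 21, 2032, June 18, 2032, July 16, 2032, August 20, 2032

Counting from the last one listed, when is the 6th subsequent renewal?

All dates are Fridays, 28, 28, 35 days apart.
Specifically, the 3rd Friday of each month.
September 2032 — 3rd Friday is September 17, 2032.
October 2032 — 3rd Friday is October 15, 2032.
November 2032 — 3rd Friday is November 19, 2032.
December 2032 — 3rd Friday is December 17, 2032.
3rd Friday of January 2033: January 21, 2033.
February 2033 — 3rd Friday is February 18, 2033.

February 18, 2033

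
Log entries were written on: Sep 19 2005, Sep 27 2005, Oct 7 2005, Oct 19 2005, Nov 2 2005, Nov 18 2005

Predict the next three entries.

Dec 6 2005, Dec 26 2005, Jan 17 2006

Gaps: 8, 10, 12, 14, 16 days — each gap is 2 larger than the previous one.
Next gap: 18 days. Nov 18 2005 + 18 days = Dec 6 2005.
Next gap: 20 days. Dec 6 2005 + 20 days = Dec 26 2005.
Next gap: 22 days. Dec 26 2005 + 22 days = Jan 17 2006.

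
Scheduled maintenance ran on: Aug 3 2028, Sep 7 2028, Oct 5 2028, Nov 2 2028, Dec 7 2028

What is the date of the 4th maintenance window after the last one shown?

Gaps: 35, 28, 28, 35 days — a mix of 28 and 35. Every date is a Thursday.
Each is the 1st Thursday of its month.
January 2029 — 1st Thursday is Jan 4 2029.
February 2029 — 1st Thursday is Feb 1 2029.
March 2029 — 1st Thursday is Mar 1 2029.
1st Thursday of April 2029: Apr 5 2029.

Apr 5 2029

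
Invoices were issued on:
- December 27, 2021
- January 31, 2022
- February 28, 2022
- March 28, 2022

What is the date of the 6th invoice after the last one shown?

September 26, 2022

These are Mondays with 35, 28, 28-day gaps.
Each is the final Monday of its month — January 31, 2022 is past the 28th, so '4th Monday' doesn't fit.
Last Monday of April 2022: April 25, 2022.
May 2022 ends with Monday May 30, 2022.
Last Monday of June 2022: June 27, 2022.
Last Monday of July 2022: July 25, 2022.
Last Monday of August 2022: August 29, 2022.
September 2022 ends with Monday September 26, 2022.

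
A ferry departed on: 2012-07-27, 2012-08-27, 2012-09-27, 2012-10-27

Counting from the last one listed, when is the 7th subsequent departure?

Gaps: 31, 31, 30 days — not constant. Every event is on the 27th of the month.
Pattern: the 27th of each month.
Next: November 2012 → 2012-11-27.
December 2012: 2012-12-27.
Next: January 2013 → 2013-01-27.
February 2013: 2013-02-27.
Next: March 2013 → 2013-03-27.
April 2013: 2013-04-27.
May 2013: 2013-05-27.

2013-05-27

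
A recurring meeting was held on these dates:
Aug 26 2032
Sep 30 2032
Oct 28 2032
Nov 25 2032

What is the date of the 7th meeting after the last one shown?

Jun 30 2033

All Thursdays; the gaps (35, 28, 28) vary with month length.
This is the last Thursday of each month.
Last Thursday of December 2032: Dec 30 2032.
Last Thursday of January 2033: Jan 27 2033.
February 2033 ends with Thursday Feb 24 2033.
March 2033 ends with Thursday Mar 31 2033.
Last Thursday of April 2033: Apr 28 2033.
May 2033 ends with Thursday May 26 2033.
June 2033 ends with Thursday Jun 30 2033.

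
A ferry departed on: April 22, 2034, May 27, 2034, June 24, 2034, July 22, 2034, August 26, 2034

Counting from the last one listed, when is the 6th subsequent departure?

February 24, 2035

These are Saturdays at 28- or 35-day spacing (35, 28, 28, 35).
The pattern: 4th Saturday of the month.
4th Saturday of September 2034: September 23, 2034.
October 2034 — 4th Saturday is October 28, 2034.
4th Saturday of November 2034: November 25, 2034.
December 2034 — 4th Saturday is December 23, 2034.
January 2035 — 4th Saturday is January 27, 2035.
4th Saturday of February 2035: February 24, 2035.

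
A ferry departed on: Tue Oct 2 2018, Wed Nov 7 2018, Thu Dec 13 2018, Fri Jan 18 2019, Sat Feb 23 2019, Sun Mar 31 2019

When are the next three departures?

Mon May 6 2019, Tue Jun 11 2019, Wed Jul 17 2019

The spacing is 36, 36, 36, 36, 36 days — always 36 days.
Sun Mar 31 2019 + 36 days = Mon May 6 2019.
Mon May 6 2019 + 36 days = Tue Jun 11 2019.
Tue Jun 11 2019 + 36 days = Wed Jul 17 2019.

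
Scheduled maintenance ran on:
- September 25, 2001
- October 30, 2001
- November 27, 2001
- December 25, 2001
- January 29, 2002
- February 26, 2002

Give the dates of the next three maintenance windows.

Every date is a Tuesday; gaps 35, 28, 28, 35, 28 days.
Each is the last Tuesday of its month (at least one falls on the 29th or later, ruling out '4th Tuesday').
March 2002 ends with Tuesday March 26, 2002.
Last Tuesday of April 2002: April 30, 2002.
May 2002 ends with Tuesday May 28, 2002.

March 26, 2002; April 30, 2002; May 28, 2002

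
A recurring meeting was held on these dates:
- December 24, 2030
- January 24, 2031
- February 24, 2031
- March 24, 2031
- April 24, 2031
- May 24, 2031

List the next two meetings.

The day-of-month is always 24 (31, 31, 28, 31, 30 days between events).
So this recurs on the 24th of each month.
Next: June 2031 → June 24, 2031.
Next: July 2031 → July 24, 2031.

June 24, 2031; July 24, 2031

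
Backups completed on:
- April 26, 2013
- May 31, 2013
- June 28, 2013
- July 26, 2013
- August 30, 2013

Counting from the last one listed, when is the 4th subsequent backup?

All Fridays; the gaps (35, 28, 28, 35) vary with month length.
This is the last Friday of each month.
Last Friday of September 2013: September 27, 2013.
October 2013 ends with Friday October 25, 2013.
Last Friday of November 2013: November 29, 2013.
December 2013 ends with Friday December 27, 2013.

December 27, 2013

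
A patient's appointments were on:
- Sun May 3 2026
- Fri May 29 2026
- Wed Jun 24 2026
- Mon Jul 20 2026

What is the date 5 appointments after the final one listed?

Fri Nov 27 2026

Every event comes 26 days after the last (26, 26, 26).
Mon Jul 20 2026 + 26 days = Sat Aug 15 2026.
Sat Aug 15 2026 + 26 days = Thu Sep 10 2026.
Thu Sep 10 2026 + 26 days = Tue Oct 6 2026.
Tue Oct 6 2026 + 26 days = Sun Nov 1 2026.
Sun Nov 1 2026 + 26 days = Fri Nov 27 2026.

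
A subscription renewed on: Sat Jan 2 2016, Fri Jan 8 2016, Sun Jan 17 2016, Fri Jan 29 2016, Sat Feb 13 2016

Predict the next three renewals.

Gaps: 6, 9, 12, 15 days — each gap is 3 larger than the previous one.
Next gap: 18 days. Sat Feb 13 2016 + 18 days = Wed Mar 2 2016.
Next gap: 21 days. Wed Mar 2 2016 + 21 days = Wed Mar 23 2016.
Next gap: 24 days. Wed Mar 23 2016 + 24 days = Sat Apr 16 2016.

Wed Mar 2 2016, Wed Mar 23 2016, Sat Apr 16 2016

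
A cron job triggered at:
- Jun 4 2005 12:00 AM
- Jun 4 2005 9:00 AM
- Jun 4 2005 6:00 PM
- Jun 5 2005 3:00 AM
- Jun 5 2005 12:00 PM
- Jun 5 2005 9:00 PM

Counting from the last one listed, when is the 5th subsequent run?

Jun 7 2005 6:00 PM

Spacing: 9, 9, 9, 9, 9 h — constant 9 h.
Jun 5 2005 9:00 PM + 9 h = Jun 6 2005 6:00 AM.
Jun 6 2005 6:00 AM + 9 h = Jun 6 2005 3:00 PM.
Jun 6 2005 3:00 PM + 9 h = Jun 7 2005 12:00 AM.
Jun 7 2005 12:00 AM + 9 h = Jun 7 2005 9:00 AM.
Jun 7 2005 9:00 AM + 9 h = Jun 7 2005 6:00 PM.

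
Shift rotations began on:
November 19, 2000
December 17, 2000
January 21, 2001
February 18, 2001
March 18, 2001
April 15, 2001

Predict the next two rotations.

All dates are Sundays, 28, 35, 28, 28, 28 days apart.
Specifically, the 3rd Sunday of each month.
May 2001 — 3rd Sunday is May 20, 2001.
June 2001 — 3rd Sunday is June 17, 2001.

May 20, 2001; June 17, 2001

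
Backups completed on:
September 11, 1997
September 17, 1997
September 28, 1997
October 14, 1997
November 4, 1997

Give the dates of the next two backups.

November 30, 1997; December 31, 1997

The spacing grows by 5 each time: 6, 11, 16, 21 days.
Next gap: 26 days. November 4, 1997 + 26 days = November 30, 1997.
Next gap: 31 days. November 30, 1997 + 31 days = December 31, 1997.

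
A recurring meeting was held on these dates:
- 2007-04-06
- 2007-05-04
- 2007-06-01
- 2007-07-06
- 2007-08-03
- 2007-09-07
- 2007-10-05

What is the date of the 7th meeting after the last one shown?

2008-05-02

All dates are Fridays, 28, 28, 35, 28, 35, 28 days apart.
Specifically, the 1st Friday of each month.
1st Friday of November 2007: 2007-11-02.
1st Friday of December 2007: 2007-12-07.
January 2008 — 1st Friday is 2008-01-04.
1st Friday of February 2008: 2008-02-01.
March 2008 — 1st Friday is 2008-03-07.
1st Friday of April 2008: 2008-04-04.
1st Friday of May 2008: 2008-05-02.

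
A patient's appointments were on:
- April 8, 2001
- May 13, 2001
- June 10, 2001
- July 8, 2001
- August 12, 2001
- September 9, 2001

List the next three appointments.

October 14, 2001; November 11, 2001; December 9, 2001

All dates are Sundays, 35, 28, 28, 35, 28 days apart.
Specifically, the 2nd Sunday of each month.
October 2001 — 2nd Sunday is October 14, 2001.
2nd Sunday of November 2001: November 11, 2001.
2nd Sunday of December 2001: December 9, 2001.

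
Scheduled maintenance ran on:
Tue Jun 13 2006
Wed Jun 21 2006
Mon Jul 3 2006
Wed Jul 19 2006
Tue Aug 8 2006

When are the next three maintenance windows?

The spacing grows by 4 each time: 8, 12, 16, 20 days.
Next gap: 24 days. Tue Aug 8 2006 + 24 days = Fri Sep 1 2006.
Next gap: 28 days. Fri Sep 1 2006 + 28 days = Fri Sep 29 2006.
Next gap: 32 days. Fri Sep 29 2006 + 32 days = Tue Oct 31 2006.

Fri Sep 1 2006, Fri Sep 29 2006, Tue Oct 31 2006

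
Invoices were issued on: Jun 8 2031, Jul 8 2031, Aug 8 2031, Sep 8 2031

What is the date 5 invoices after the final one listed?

The day-of-month is always 8 (30, 31, 31 days between events).
So this recurs on the 8th of each month.
October 2031: Oct 8 2031.
November 2031: Nov 8 2031.
December 2031: Dec 8 2031.
Next: January 2032 → Jan 8 2032.
Next: February 2032 → Feb 8 2032.

Feb 8 2032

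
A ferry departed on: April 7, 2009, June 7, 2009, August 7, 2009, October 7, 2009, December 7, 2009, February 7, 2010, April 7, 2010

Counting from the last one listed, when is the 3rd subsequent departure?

Gaps: 61, 61, 61, 61, 62, 59 days — not constant. Every event is on the 7th of the month.
Pattern: the 7th of every 2 months.
June 2010: June 7, 2010.
August 2010: August 7, 2010.
Next: October 2010 → October 7, 2010.

October 7, 2010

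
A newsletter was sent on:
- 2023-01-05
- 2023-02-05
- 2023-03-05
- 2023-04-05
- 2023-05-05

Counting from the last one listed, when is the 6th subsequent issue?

Each date is the 5th; the gaps (31, 28, 31, 30) track the month lengths.
The rule is the 5th of each month.
June 2023: 2023-06-05.
July 2023: 2023-07-05.
August 2023: 2023-08-05.
September 2023: 2023-09-05.
Next: October 2023 → 2023-10-05.
November 2023: 2023-11-05.

2023-11-05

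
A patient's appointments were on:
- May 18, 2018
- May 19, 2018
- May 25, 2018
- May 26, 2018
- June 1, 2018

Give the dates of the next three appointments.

June 2, 2018; June 8, 2018; June 9, 2018

Gaps: 1, 6, 1, 6 days — not constant, but cyclic with period 2.
The events fall on every Friday and Saturday.
The following Saturday is June 2, 2018.
Next Friday: June 8, 2018.
The following Saturday is June 9, 2018.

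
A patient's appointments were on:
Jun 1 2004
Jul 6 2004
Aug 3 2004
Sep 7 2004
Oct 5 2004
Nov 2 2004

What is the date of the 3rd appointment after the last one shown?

Feb 1 2005

Gaps: 35, 28, 35, 28, 28 days — a mix of 28 and 35. Every date is a Tuesday.
Each is the 1st Tuesday of its month.
December 2004 — 1st Tuesday is Dec 7 2004.
January 2005 — 1st Tuesday is Jan 4 2005.
1st Tuesday of February 2005: Feb 1 2005.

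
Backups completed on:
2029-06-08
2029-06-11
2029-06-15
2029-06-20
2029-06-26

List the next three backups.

2029-07-03, 2029-07-11, 2029-07-20

Gaps: 3, 4, 5, 6 days — each gap is 1 larger than the previous one.
Next gap: 7 days. 2029-06-26 + 7 days = 2029-07-03.
Next gap: 8 days. 2029-07-03 + 8 days = 2029-07-11.
Next gap: 9 days. 2029-07-11 + 9 days = 2029-07-20.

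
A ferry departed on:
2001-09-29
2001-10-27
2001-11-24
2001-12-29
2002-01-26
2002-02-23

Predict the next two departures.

2002-03-30, 2002-04-27

Every date is a Saturday; gaps 28, 28, 35, 28, 28 days.
Each is the last Saturday of its month (at least one falls on the 29th or later, ruling out '4th Saturday').
March 2002 ends with Saturday 2002-03-30.
Last Saturday of April 2002: 2002-04-27.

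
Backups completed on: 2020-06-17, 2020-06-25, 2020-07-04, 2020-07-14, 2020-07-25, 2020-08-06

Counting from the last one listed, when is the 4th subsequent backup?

2020-10-03

Intervals are 8, 9, 10, 11, 12 days — an arithmetic progression with common difference 1.
Next gap: 13 days. 2020-08-06 + 13 days = 2020-08-19.
Next gap: 14 days. 2020-08-19 + 14 days = 2020-09-02.
Next gap: 15 days. 2020-09-02 + 15 days = 2020-09-17.
Next gap: 16 days. 2020-09-17 + 16 days = 2020-10-03.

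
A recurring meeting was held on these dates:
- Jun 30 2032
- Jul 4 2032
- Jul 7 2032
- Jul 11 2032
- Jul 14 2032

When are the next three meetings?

The gap pattern 4, 3, 4, 3 repeats every 2 events.
These are the Wednesdays and Sundays of each week.
The following Sunday is Jul 18 2032.
Next Wednesday: Jul 21 2032.
Next Sunday: Jul 25 2032.

Jul 18 2032, Jul 21 2032, Jul 25 2032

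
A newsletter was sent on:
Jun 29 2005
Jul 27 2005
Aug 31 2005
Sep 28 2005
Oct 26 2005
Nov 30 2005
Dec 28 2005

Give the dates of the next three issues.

Jan 25 2006, Feb 22 2006, Mar 29 2006

These are Wednesdays with 28, 35, 28, 28, 35, 28-day gaps.
Each is the final Wednesday of its month — Jun 29 2005 is past the 28th, so '4th Wednesday' doesn't fit.
Last Wednesday of January 2006: Jan 25 2006.
Last Wednesday of February 2006: Feb 22 2006.
Last Wednesday of March 2006: Mar 29 2006.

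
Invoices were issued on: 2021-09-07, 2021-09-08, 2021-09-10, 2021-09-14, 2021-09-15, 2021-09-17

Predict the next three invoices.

2021-09-21, 2021-09-22, 2021-09-24

Gaps: 1, 2, 4, 1, 2 days — not constant, but cyclic with period 3.
The events fall on every Tuesday, Wednesday and Friday.
Next Tuesday: 2021-09-21.
Next Wednesday: 2021-09-22.
The following Friday is 2021-09-24.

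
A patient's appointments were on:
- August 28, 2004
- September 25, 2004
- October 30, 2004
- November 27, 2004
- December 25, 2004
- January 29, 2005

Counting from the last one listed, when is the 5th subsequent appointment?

Every date is a Saturday; gaps 28, 35, 28, 28, 35 days.
Each is the last Saturday of its month (at least one falls on the 29th or later, ruling out '4th Saturday').
Last Saturday of February 2005: February 26, 2005.
Last Saturday of March 2005: March 26, 2005.
April 2005 ends with Saturday April 30, 2005.
Last Saturday of May 2005: May 28, 2005.
June 2005 ends with Saturday June 25, 2005.

June 25, 2005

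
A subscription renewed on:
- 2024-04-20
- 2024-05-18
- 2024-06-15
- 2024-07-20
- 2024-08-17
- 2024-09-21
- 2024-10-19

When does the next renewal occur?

All dates are Saturdays, 28, 28, 35, 28, 35, 28 days apart.
Specifically, the 3rd Saturday of each month.
3rd Saturday of November 2024: 2024-11-16.

2024-11-16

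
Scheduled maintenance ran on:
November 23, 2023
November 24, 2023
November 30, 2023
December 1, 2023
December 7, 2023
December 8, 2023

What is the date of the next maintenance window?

Gaps: 1, 6, 1, 6, 1 days — not constant, but cyclic with period 2.
The events fall on every Thursday and Friday.
The following Thursday is December 14, 2023.

December 14, 2023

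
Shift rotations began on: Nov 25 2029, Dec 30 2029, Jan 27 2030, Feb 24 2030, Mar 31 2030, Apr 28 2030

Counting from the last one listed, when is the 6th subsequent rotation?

All Sundays; the gaps (35, 28, 28, 35, 28) vary with month length.
This is the last Sunday of each month.
Last Sunday of May 2030: May 26 2030.
Last Sunday of June 2030: Jun 30 2030.
July 2030 ends with Sunday Jul 28 2030.
August 2030 ends with Sunday Aug 25 2030.
Last Sunday of September 2030: Sep 29 2030.
October 2030 ends with Sunday Oct 27 2030.

Oct 27 2030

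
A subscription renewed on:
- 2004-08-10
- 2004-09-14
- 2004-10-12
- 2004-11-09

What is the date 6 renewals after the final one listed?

These are Tuesdays at 28- or 35-day spacing (35, 28, 28).
The pattern: 2nd Tuesday of the month.
2nd Tuesday of December 2004: 2004-12-14.
2nd Tuesday of January 2005: 2005-01-11.
February 2005 — 2nd Tuesday is 2005-02-08.
2nd Tuesday of March 2005: 2005-03-08.
2nd Tuesday of April 2005: 2005-04-12.
May 2005 — 2nd Tuesday is 2005-05-10.

2005-05-10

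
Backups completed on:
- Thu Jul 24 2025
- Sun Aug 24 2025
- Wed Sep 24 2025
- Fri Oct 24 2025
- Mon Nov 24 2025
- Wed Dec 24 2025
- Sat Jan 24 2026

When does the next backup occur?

Tue Feb 24 2026

Gaps: 31, 31, 30, 31, 30, 31 days — not constant. Every event is on the 24th of the month.
Pattern: the 24th of each month.
February 2026: Tue Feb 24 2026.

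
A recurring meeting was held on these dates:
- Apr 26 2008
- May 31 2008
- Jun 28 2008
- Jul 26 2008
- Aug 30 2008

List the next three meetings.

Sep 27 2008, Oct 25 2008, Nov 29 2008

Every date is a Saturday; gaps 35, 28, 28, 35 days.
Each is the last Saturday of its month (at least one falls on the 29th or later, ruling out '4th Saturday').
September 2008 ends with Saturday Sep 27 2008.
October 2008 ends with Saturday Oct 25 2008.
November 2008 ends with Saturday Nov 29 2008.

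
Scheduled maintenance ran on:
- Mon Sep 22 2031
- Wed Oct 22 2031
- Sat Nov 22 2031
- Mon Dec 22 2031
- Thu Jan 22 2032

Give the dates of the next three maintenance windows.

Gaps: 30, 31, 30, 31 days — not constant. Every event is on the 22nd of the month.
Pattern: the 22nd of each month.
Next: February 2032 → Sun Feb 22 2032.
March 2032: Mon Mar 22 2032.
Next: April 2032 → Thu Apr 22 2032.

Sun Feb 22 2032, Mon Mar 22 2032, Thu Apr 22 2032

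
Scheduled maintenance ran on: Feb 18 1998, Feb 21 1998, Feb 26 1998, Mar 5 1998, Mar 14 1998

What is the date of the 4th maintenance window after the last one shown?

Intervals are 3, 5, 7, 9 days — an arithmetic progression with common difference 2.
Next gap: 11 days. Mar 14 1998 + 11 days = Mar 25 1998.
Next gap: 13 days. Mar 25 1998 + 13 days = Apr 7 1998.
Next gap: 15 days. Apr 7 1998 + 15 days = Apr 22 1998.
Next gap: 17 days. Apr 22 1998 + 17 days = May 9 1998.

May 9 1998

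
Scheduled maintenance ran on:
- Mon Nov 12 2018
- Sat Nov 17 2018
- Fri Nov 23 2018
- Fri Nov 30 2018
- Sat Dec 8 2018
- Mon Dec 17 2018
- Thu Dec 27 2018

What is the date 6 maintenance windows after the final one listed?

The spacing grows by 1 each time: 5, 6, 7, 8, 9, 10 days.
Next gap: 11 days. Thu Dec 27 2018 + 11 days = Mon Jan 7 2019.
Next gap: 12 days. Mon Jan 7 2019 + 12 days = Sat Jan 19 2019.
Next gap: 13 days. Sat Jan 19 2019 + 13 days = Fri Feb 1 2019.
Next gap: 14 days. Fri Feb 1 2019 + 14 days = Fri Feb 15 2019.
Next gap: 15 days. Fri Feb 15 2019 + 15 days = Sat Mar 2 2019.
Next gap: 16 days. Sat Mar 2 2019 + 16 days = Mon Mar 18 2019.

Mon Mar 18 2019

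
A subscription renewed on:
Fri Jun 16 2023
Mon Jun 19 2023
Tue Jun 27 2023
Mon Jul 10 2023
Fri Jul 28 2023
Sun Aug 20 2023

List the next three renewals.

Gaps: 3, 8, 13, 18, 23 days — each gap is 5 larger than the previous one.
Next gap: 28 days. Sun Aug 20 2023 + 28 days = Sun Sep 17 2023.
Next gap: 33 days. Sun Sep 17 2023 + 33 days = Fri Oct 20 2023.
Next gap: 38 days. Fri Oct 20 2023 + 38 days = Mon Nov 27 2023.

Sun Sep 17 2023, Fri Oct 20 2023, Mon Nov 27 2023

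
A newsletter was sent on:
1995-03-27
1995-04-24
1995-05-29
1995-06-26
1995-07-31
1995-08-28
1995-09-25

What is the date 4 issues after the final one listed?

These are Mondays with 28, 35, 28, 35, 28, 28-day gaps.
Each is the final Monday of its month — 1995-05-29 is past the 28th, so '4th Monday' doesn't fit.
Last Monday of October 1995: 1995-10-30.
Last Monday of November 1995: 1995-11-27.
Last Monday of December 1995: 1995-12-25.
Last Monday of January 1996: 1996-01-29.

1996-01-29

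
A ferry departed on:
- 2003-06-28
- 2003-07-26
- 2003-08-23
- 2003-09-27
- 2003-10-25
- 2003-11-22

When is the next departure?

2003-12-27

All dates are Saturdays, 28, 28, 35, 28, 28 days apart.
Specifically, the 4th Saturday of each month.
December 2003 — 4th Saturday is 2003-12-27.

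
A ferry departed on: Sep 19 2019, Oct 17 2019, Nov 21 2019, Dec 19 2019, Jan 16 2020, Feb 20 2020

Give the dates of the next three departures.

Gaps: 28, 35, 28, 28, 35 days — a mix of 28 and 35. Every date is a Thursday.
Each is the 3rd Thursday of its month.
March 2020 — 3rd Thursday is Mar 19 2020.
3rd Thursday of April 2020: Apr 16 2020.
May 2020 — 3rd Thursday is May 21 2020.

Mar 19 2020, Apr 16 2020, May 21 2020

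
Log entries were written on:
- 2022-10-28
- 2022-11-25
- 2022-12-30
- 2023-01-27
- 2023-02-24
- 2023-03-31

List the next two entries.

2023-04-28, 2023-05-26

All Fridays; the gaps (28, 35, 28, 28, 35) vary with month length.
This is the last Friday of each month.
Last Friday of April 2023: 2023-04-28.
Last Friday of May 2023: 2023-05-26.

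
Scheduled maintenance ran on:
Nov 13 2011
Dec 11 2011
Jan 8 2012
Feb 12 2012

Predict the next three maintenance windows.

Mar 11 2012, Apr 8 2012, May 13 2012

Gaps: 28, 28, 35 days — a mix of 28 and 35. Every date is a Sunday.
Each is the 2nd Sunday of its month.
2nd Sunday of March 2012: Mar 11 2012.
2nd Sunday of April 2012: Apr 8 2012.
2nd Sunday of May 2012: May 13 2012.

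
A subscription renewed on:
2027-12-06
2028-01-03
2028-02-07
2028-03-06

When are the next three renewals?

All dates are Mondays, 28, 35, 28 days apart.
Specifically, the 1st Monday of each month.
1st Monday of April 2028: 2028-04-03.
1st Monday of May 2028: 2028-05-01.
June 2028 — 1st Monday is 2028-06-05.

2028-04-03, 2028-05-01, 2028-06-05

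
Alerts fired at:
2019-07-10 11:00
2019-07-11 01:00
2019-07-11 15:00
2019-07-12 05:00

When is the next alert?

2019-07-12 19:00

Gaps: 14, 14, 14 hours — each event is 14 hours after the previous one.
2019-07-12 05:00 + 14 h = 2019-07-12 19:00.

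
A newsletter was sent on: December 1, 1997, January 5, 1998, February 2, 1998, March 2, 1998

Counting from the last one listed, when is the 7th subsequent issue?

October 5, 1998

These are Mondays at 28- or 35-day spacing (35, 28, 28).
The pattern: 1st Monday of the month.
April 1998 — 1st Monday is April 6, 1998.
May 1998 — 1st Monday is May 4, 1998.
June 1998 — 1st Monday is June 1, 1998.
July 1998 — 1st Monday is July 6, 1998.
1st Monday of August 1998: August 3, 1998.
1st Monday of September 1998: September 7, 1998.
October 1998 — 1st Monday is October 5, 1998.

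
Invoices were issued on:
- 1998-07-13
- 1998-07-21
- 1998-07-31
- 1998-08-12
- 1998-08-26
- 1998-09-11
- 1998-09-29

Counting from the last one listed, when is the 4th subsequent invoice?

1998-12-30

Gaps: 8, 10, 12, 14, 16, 18 days — each gap is 2 larger than the previous one.
Next gap: 20 days. 1998-09-29 + 20 days = 1998-10-19.
Next gap: 22 days. 1998-10-19 + 22 days = 1998-11-10.
Next gap: 24 days. 1998-11-10 + 24 days = 1998-12-04.
Next gap: 26 days. 1998-12-04 + 26 days = 1998-12-30.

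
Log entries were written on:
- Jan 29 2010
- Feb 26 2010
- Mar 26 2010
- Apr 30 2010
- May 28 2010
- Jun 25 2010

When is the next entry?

These are Fridays with 28, 28, 35, 28, 28-day gaps.
Each is the final Friday of its month — Jan 29 2010 is past the 28th, so '4th Friday' doesn't fit.
Last Friday of July 2010: Jul 30 2010.

Jul 30 2010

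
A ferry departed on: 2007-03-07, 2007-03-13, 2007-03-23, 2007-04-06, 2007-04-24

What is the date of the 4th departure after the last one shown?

2007-08-14

Gaps: 6, 10, 14, 18 days — each gap is 4 larger than the previous one.
Next gap: 22 days. 2007-04-24 + 22 days = 2007-05-16.
Next gap: 26 days. 2007-05-16 + 26 days = 2007-06-11.
Next gap: 30 days. 2007-06-11 + 30 days = 2007-07-11.
Next gap: 34 days. 2007-07-11 + 34 days = 2007-08-14.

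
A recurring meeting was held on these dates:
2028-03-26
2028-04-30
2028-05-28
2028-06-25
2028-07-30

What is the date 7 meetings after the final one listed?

All Sundays; the gaps (35, 28, 28, 35) vary with month length.
This is the last Sunday of each month.
August 2028 ends with Sunday 2028-08-27.
Last Sunday of September 2028: 2028-09-24.
Last Sunday of October 2028: 2028-10-29.
Last Sunday of November 2028: 2028-11-26.
Last Sunday of December 2028: 2028-12-31.
Last Sunday of January 2029: 2029-01-28.
Last Sunday of February 2029: 2029-02-25.

2029-02-25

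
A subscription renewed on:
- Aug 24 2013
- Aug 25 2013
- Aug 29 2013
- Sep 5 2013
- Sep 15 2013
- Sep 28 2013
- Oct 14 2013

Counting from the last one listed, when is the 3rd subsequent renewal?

Dec 19 2013

Intervals are 1, 4, 7, 10, 13, 16 days — an arithmetic progression with common difference 3.
Next gap: 19 days. Oct 14 2013 + 19 days = Nov 2 2013.
Next gap: 22 days. Nov 2 2013 + 22 days = Nov 24 2013.
Next gap: 25 days. Nov 24 2013 + 25 days = Dec 19 2013.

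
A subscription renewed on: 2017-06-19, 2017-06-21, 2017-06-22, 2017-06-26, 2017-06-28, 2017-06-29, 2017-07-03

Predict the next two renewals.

Every event lands on a Monday or Wednesday or Thursday (gaps cycle 2, 1, 4, 2, 1, 4).
So the schedule is: every Monday, Wednesday and Thursday.
The following Wednesday is 2017-07-05.
The following Thursday is 2017-07-06.

2017-07-05, 2017-07-06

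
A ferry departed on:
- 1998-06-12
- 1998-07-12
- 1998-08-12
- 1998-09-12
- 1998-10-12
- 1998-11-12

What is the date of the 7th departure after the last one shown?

Gaps: 30, 31, 31, 30, 31 days — not constant. Every event is on the 12th of the month.
Pattern: the 12th of each month.
Next: December 1998 → 1998-12-12.
January 1999: 1999-01-12.
Next: February 1999 → 1999-02-12.
Next: March 1999 → 1999-03-12.
April 1999: 1999-04-12.
Next: May 1999 → 1999-05-12.
June 1999: 1999-06-12.

1999-06-12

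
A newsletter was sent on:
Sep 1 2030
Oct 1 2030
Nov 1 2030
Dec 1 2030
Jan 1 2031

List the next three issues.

Each date is the 1st; the gaps (30, 31, 30, 31) track the month lengths.
The rule is the 1st of each month.
Next: February 2031 → Feb 1 2031.
March 2031: Mar 1 2031.
Next: April 2031 → Apr 1 2031.

Feb 1 2031, Mar 1 2031, Apr 1 2031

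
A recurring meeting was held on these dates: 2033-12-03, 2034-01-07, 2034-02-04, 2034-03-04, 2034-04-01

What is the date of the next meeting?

These are Saturdays at 28- or 35-day spacing (35, 28, 28, 28).
The pattern: 1st Saturday of the month.
1st Saturday of May 2034: 2034-05-06.

2034-05-06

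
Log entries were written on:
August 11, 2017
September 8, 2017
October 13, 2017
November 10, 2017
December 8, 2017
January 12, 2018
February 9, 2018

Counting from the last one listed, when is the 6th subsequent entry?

Gaps: 28, 35, 28, 28, 35, 28 days — a mix of 28 and 35. Every date is a Friday.
Each is the 2nd Friday of its month.
2nd Friday of March 2018: March 9, 2018.
April 2018 — 2nd Friday is April 13, 2018.
May 2018 — 2nd Friday is May 11, 2018.
2nd Friday of June 2018: June 8, 2018.
July 2018 — 2nd Friday is July 13, 2018.
August 2018 — 2nd Friday is August 10, 2018.

August 10, 2018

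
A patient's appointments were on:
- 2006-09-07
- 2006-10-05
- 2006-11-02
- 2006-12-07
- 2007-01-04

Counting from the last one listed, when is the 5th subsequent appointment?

2007-06-07

Gaps: 28, 28, 35, 28 days — a mix of 28 and 35. Every date is a Thursday.
Each is the 1st Thursday of its month.
February 2007 — 1st Thursday is 2007-02-01.
1st Thursday of March 2007: 2007-03-01.
April 2007 — 1st Thursday is 2007-04-05.
1st Thursday of May 2007: 2007-05-03.
June 2007 — 1st Thursday is 2007-06-07.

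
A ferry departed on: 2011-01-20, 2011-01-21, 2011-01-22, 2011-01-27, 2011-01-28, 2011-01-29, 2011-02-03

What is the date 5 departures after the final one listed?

2011-02-12

Gaps: 1, 1, 5, 1, 1, 5 days — not constant, but cyclic with period 3.
The events fall on every Thursday, Friday and Saturday.
Next Friday: 2011-02-04.
The following Saturday is 2011-02-05.
The following Thursday is 2011-02-10.
The following Friday is 2011-02-11.
Next Saturday: 2011-02-12.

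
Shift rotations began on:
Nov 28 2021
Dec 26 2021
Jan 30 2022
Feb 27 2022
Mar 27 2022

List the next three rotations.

Apr 24 2022, May 29 2022, Jun 26 2022

All Sundays; the gaps (28, 35, 28, 28) vary with month length.
This is the last Sunday of each month.
Last Sunday of April 2022: Apr 24 2022.
May 2022 ends with Sunday May 29 2022.
June 2022 ends with Sunday Jun 26 2022.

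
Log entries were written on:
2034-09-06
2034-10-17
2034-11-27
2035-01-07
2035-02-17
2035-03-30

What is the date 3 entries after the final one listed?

2035-07-31

Gaps between consecutive events: 41, 41, 41, 41, 41 days — a constant 41-day interval.
2035-03-30 + 41 days = 2035-05-10.
2035-05-10 + 41 days = 2035-06-20.
2035-06-20 + 41 days = 2035-07-31.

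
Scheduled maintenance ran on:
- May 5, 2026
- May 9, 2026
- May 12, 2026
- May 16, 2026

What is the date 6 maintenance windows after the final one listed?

The gap pattern 4, 3, 4 repeats every 2 events.
These are the Tuesdays and Saturdays of each week.
The following Tuesday is May 19, 2026.
The following Saturday is May 23, 2026.
The following Tuesday is May 26, 2026.
The following Saturday is May 30, 2026.
Next Tuesday: June 2, 2026.
The following Saturday is June 6, 2026.

June 6, 2026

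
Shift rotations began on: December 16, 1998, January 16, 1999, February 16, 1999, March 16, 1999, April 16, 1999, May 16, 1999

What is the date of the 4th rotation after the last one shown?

The day-of-month is always 16 (31, 31, 28, 31, 30 days between events).
So this recurs on the 16th of each month.
June 1999: June 16, 1999.
July 1999: July 16, 1999.
August 1999: August 16, 1999.
Next: September 1999 → September 16, 1999.

September 16, 1999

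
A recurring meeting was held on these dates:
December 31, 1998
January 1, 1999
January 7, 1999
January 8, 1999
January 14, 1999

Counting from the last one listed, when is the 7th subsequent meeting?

February 5, 1999

Gaps: 1, 6, 1, 6 days — not constant, but cyclic with period 2.
The events fall on every Thursday and Friday.
The following Friday is January 15, 1999.
The following Thursday is January 21, 1999.
The following Friday is January 22, 1999.
The following Thursday is January 28, 1999.
Next Friday: January 29, 1999.
The following Thursday is February 4, 1999.
Next Friday: February 5, 1999.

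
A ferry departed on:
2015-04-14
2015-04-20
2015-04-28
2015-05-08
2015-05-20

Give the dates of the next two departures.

2015-06-03, 2015-06-19

The spacing grows by 2 each time: 6, 8, 10, 12 days.
Next gap: 14 days. 2015-05-20 + 14 days = 2015-06-03.
Next gap: 16 days. 2015-06-03 + 16 days = 2015-06-19.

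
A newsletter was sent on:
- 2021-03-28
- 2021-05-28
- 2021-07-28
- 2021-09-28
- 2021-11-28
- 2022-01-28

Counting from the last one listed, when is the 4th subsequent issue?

Gaps: 61, 61, 62, 61, 61 days — not constant. Every event is on the 28th of the month.
Pattern: the 28th of every 2 months.
Next: March 2022 → 2022-03-28.
May 2022: 2022-05-28.
July 2022: 2022-07-28.
September 2022: 2022-09-28.

2022-09-28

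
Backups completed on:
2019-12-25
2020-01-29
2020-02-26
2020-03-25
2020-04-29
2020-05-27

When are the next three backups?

Every date is a Wednesday; gaps 35, 28, 28, 35, 28 days.
Each is the last Wednesday of its month (at least one falls on the 29th or later, ruling out '4th Wednesday').
June 2020 ends with Wednesday 2020-06-24.
Last Wednesday of July 2020: 2020-07-29.
August 2020 ends with Wednesday 2020-08-26.

2020-06-24, 2020-07-29, 2020-08-26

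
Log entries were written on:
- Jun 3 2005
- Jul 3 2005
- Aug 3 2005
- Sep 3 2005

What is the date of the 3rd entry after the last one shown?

Dec 3 2005

Each date is the 3rd; the gaps (30, 31, 31) track the month lengths.
The rule is the 3rd of each month.
Next: October 2005 → Oct 3 2005.
November 2005: Nov 3 2005.
December 2005: Dec 3 2005.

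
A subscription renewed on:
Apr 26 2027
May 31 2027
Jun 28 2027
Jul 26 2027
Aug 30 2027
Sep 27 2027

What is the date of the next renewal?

Oct 25 2027

Every date is a Monday; gaps 35, 28, 28, 35, 28 days.
Each is the last Monday of its month (at least one falls on the 29th or later, ruling out '4th Monday').
Last Monday of October 2027: Oct 25 2027.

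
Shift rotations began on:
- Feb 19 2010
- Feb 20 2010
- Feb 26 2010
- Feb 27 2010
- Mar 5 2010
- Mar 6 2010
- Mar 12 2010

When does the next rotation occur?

Mar 13 2010

Every event lands on a Friday or Saturday (gaps cycle 1, 6, 1, 6, 1, 6).
So the schedule is: every Friday and Saturday.
Next Saturday: Mar 13 2010.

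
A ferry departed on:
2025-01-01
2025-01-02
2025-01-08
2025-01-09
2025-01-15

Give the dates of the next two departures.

Every event lands on a Wednesday or Thursday (gaps cycle 1, 6, 1, 6).
So the schedule is: every Wednesday and Thursday.
The following Thursday is 2025-01-16.
The following Wednesday is 2025-01-22.

2025-01-16, 2025-01-22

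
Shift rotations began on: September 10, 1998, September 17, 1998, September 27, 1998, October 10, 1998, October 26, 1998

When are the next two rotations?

November 14, 1998; December 6, 1998

Intervals are 7, 10, 13, 16 days — an arithmetic progression with common difference 3.
Next gap: 19 days. October 26, 1998 + 19 days = November 14, 1998.
Next gap: 22 days. November 14, 1998 + 22 days = December 6, 1998.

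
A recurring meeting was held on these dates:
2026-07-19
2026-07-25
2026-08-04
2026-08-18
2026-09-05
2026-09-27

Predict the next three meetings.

Intervals are 6, 10, 14, 18, 22 days — an arithmetic progression with common difference 4.
Next gap: 26 days. 2026-09-27 + 26 days = 2026-10-23.
Next gap: 30 days. 2026-10-23 + 30 days = 2026-11-22.
Next gap: 34 days. 2026-11-22 + 34 days = 2026-12-26.

2026-10-23, 2026-11-22, 2026-12-26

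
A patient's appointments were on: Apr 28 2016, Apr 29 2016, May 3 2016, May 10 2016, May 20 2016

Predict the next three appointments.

Intervals are 1, 4, 7, 10 days — an arithmetic progression with common difference 3.
Next gap: 13 days. May 20 2016 + 13 days = Jun 2 2016.
Next gap: 16 days. Jun 2 2016 + 16 days = Jun 18 2016.
Next gap: 19 days. Jun 18 2016 + 19 days = Jul 7 2016.

Jun 2 2016, Jun 18 2016, Jul 7 2016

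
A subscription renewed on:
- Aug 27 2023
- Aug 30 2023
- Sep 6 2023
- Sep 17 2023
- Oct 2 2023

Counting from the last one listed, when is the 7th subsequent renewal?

Gaps: 3, 7, 11, 15 days — each gap is 4 larger than the previous one.
Next gap: 19 days. Oct 2 2023 + 19 days = Oct 21 2023.
Next gap: 23 days. Oct 21 2023 + 23 days = Nov 13 2023.
Next gap: 27 days. Nov 13 2023 + 27 days = Dec 10 2023.
Next gap: 31 days. Dec 10 2023 + 31 days = Jan 10 2024.
Next gap: 35 days. Jan 10 2024 + 35 days = Feb 14 2024.
Next gap: 39 days. Feb 14 2024 + 39 days = Mar 24 2024.
Next gap: 43 days. Mar 24 2024 + 43 days = May 6 2024.

May 6 2024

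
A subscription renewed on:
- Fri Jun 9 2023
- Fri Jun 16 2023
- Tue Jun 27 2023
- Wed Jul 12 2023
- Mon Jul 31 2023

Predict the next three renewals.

Intervals are 7, 11, 15, 19 days — an arithmetic progression with common difference 4.
Next gap: 23 days. Mon Jul 31 2023 + 23 days = Wed Aug 23 2023.
Next gap: 27 days. Wed Aug 23 2023 + 27 days = Tue Sep 19 2023.
Next gap: 31 days. Tue Sep 19 2023 + 31 days = Fri Oct 20 2023.

Wed Aug 23 2023, Tue Sep 19 2023, Fri Oct 20 2023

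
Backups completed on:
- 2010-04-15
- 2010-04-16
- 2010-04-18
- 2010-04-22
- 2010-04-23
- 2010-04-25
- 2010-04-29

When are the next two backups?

Gaps: 1, 2, 4, 1, 2, 4 days — not constant, but cyclic with period 3.
The events fall on every Thursday, Friday and Sunday.
The following Friday is 2010-04-30.
The following Sunday is 2010-05-02.

2010-04-30, 2010-05-02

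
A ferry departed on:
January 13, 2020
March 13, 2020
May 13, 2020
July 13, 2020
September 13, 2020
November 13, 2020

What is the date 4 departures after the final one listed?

July 13, 2021

The day-of-month is always 13 (60, 61, 61, 62, 61 days between events).
So this recurs on the 13th of every 2 months.
Next: January 2021 → January 13, 2021.
March 2021: March 13, 2021.
Next: May 2021 → May 13, 2021.
Next: July 2021 → July 13, 2021.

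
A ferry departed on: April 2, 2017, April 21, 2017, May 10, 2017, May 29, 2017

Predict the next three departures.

Every event comes 19 days after the last (19, 19, 19).
May 29, 2017 + 19 days = June 17, 2017.
June 17, 2017 + 19 days = July 6, 2017.
July 6, 2017 + 19 days = July 25, 2017.

June 17, 2017; July 6, 2017; July 25, 2017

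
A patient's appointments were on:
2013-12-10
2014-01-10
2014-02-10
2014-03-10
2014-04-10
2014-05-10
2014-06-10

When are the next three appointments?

2014-07-10, 2014-08-10, 2014-09-10

Each date is the 10th; the gaps (31, 31, 28, 31, 30, 31) track the month lengths.
The rule is the 10th of each month.
July 2014: 2014-07-10.
August 2014: 2014-08-10.
September 2014: 2014-09-10.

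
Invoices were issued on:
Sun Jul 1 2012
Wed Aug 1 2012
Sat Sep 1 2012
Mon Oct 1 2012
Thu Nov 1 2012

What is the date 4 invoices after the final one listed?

Each date is the 1st; the gaps (31, 31, 30, 31) track the month lengths.
The rule is the 1st of each month.
December 2012: Sat Dec 1 2012.
January 2013: Tue Jan 1 2013.
Next: February 2013 → Fri Feb 1 2013.
Next: March 2013 → Fri Mar 1 2013.

Fri Mar 1 2013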